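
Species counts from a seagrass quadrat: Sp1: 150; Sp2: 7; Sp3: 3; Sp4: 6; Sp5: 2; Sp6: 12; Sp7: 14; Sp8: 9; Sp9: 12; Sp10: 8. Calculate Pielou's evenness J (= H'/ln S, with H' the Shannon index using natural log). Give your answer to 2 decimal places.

Total N = 150+7+3+6+2+12+14+9+12+8 = 223, so the proportions are 0.6726, 0.0314, 0.0135, 0.0269, 0.009, 0.0538, 0.0628, 0.0404, 0.0538, 0.0359 (working shown to 4 dp, full precision carried).
H' = −Σ pᵢ ln pᵢ = −((-0.2667) + (-0.1086) + (-0.0580) + (-0.0973) + (-0.0423) + (-0.1573) + (-0.1738) + (-0.1295) + (-0.1573) + (-0.1194)) = 1.3101.
With S = 10 species, ln S = 2.3026, so J = 1.3101/2.3026 = 0.5690, i.e. 0.57 to 2 decimal places.

0.57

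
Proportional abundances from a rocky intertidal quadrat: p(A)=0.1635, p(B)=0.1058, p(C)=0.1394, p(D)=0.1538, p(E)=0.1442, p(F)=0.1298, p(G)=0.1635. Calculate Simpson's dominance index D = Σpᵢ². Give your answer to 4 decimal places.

0.1454

D = 0.1635² + 0.1058² + 0.1394² + 0.1538² + 0.1442² + 0.1298² + 0.1635² = 0.026732 + 0.011194 + 0.019432 + 0.023654 + 0.020794 + 0.016848 + 0.026732 = 0.145387 (working shown to 6 dp, full precision carried).
To 4 decimal places, D = 0.1454.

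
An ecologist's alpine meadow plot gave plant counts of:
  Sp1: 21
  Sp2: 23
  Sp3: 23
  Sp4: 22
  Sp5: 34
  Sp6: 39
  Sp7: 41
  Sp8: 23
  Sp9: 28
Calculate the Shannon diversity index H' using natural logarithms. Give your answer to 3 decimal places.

2.165

Total N = 21+23+23+22+34+39+41+23+28 = 254, so the proportions are 0.08268, 0.09055, 0.09055, 0.08661, 0.13386, 0.15354, 0.16142, 0.09055, 0.11024 (working shown to 5 dp, full precision carried).
Each pᵢ ln pᵢ term: 0.08268×(-2.49281)=-0.20610, 0.09055×(-2.40184)=-0.21749, 0.09055×(-2.40184)=-0.21749, 0.08661×(-2.44629)=-0.21188, 0.13386×(-2.01097)=-0.26919, 0.15354×(-1.87377)=-0.28771, 0.16142×(-1.82376)=-0.29439, 0.09055×(-2.40184)=-0.21749, 0.11024×(-2.20513)=-0.24309.
Sum = -2.16481, so H' = 2.165.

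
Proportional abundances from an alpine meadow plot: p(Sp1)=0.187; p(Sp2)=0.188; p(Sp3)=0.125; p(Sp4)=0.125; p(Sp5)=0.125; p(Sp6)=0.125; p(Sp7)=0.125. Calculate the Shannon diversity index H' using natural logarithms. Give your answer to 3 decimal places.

Each pᵢ ln pᵢ term (working shown to 5 dp, full precision carried): 0.187×(-1.67665)=-0.31353, 0.188×(-1.67131)=-0.31421, 0.125×(-2.07944)=-0.25993, 0.125×(-2.07944)=-0.25993, 0.125×(-2.07944)=-0.25993, 0.125×(-2.07944)=-0.25993, 0.125×(-2.07944)=-0.25993.
Sum = -1.92739, so H' = 1.927.

1.927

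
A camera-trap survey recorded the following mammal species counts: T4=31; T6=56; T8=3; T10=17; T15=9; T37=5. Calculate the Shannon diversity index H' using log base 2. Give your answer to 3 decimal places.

Total N = 31+56+3+17+9+5 = 121, so the proportions are 0.2562, 0.46281, 0.02479, 0.1405, 0.07438, 0.04132 (working shown to 5 dp, full precision carried).
Each pᵢ log₂ pᵢ term: 0.2562×(-1.96467)=-0.50334, 0.46281×(-1.11151)=-0.51442, 0.02479×(-5.33390)=-0.13225, 0.1405×(-2.83140)=-0.39780, 0.07438×(-3.74894)=-0.27885, 0.04132×(-4.59694)=-0.18996.
Sum = -2.01661, so H' = 2.017.

2.017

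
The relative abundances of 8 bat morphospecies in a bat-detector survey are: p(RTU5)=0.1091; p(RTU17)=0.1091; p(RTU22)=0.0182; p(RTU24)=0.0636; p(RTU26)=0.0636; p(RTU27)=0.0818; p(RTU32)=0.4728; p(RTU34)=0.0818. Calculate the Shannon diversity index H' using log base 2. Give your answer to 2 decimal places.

2.41

Each pᵢ log₂ pᵢ term (working shown to 4 dp, full precision carried): 0.1091×(-3.1963)=-0.3487, 0.1091×(-3.1963)=-0.3487, 0.0182×(-5.7799)=-0.1052, 0.0636×(-3.9748)=-0.2528, 0.0636×(-3.9748)=-0.2528, 0.0818×(-3.6118)=-0.2954, 0.4728×(-1.0807)=-0.5110, 0.0818×(-3.6118)=-0.2954.
Sum = -2.4101, so H' = 2.41.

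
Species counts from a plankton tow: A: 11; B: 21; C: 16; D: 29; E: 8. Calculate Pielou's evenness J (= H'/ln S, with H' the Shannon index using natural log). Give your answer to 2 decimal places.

Total N = 11+21+16+29+8 = 85, so the proportions are 0.1294, 0.2471, 0.1882, 0.3412, 0.0941 (working shown to 4 dp, full precision carried).
H' = −Σ pᵢ ln pᵢ = −((-0.2646) + (-0.3454) + (-0.3144) + (-0.3669) + (-0.2224)) = 1.5137.
With S = 5 species, ln S = 1.6094, so J = 1.5137/1.6094 = 0.9405, i.e. 0.94 to 2 decimal places.

0.94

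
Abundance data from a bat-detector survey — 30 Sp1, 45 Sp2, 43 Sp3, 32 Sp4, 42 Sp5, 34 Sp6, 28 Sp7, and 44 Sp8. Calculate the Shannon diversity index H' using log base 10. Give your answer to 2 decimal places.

0.90

Total N = 30+45+43+32+42+34+28+44 = 298, so the proportions are 0.1007, 0.151, 0.1443, 0.1074, 0.1409, 0.1141, 0.094, 0.1477 (working shown to 4 dp, full precision carried).
Each pᵢ log₁₀ pᵢ term: 0.1007×(-0.9971)=-0.1004, 0.151×(-0.8210)=-0.1240, 0.1443×(-0.8407)=-0.1213, 0.1074×(-0.9691)=-0.1041, 0.1409×(-0.8510)=-0.1199, 0.1141×(-0.9427)=-0.1076, 0.094×(-1.0271)=-0.0965, 0.1477×(-0.8308)=-0.1227.
Sum = -0.8964, so H' = 0.90.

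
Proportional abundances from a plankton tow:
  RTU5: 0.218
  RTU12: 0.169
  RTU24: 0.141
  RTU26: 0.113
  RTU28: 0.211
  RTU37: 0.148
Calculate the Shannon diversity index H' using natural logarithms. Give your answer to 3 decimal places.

1.766

Each pᵢ ln pᵢ term (working shown to 5 dp, full precision carried): 0.218×(-1.52326)=-0.33207, 0.169×(-1.77786)=-0.30046, 0.141×(-1.95900)=-0.27622, 0.113×(-2.18037)=-0.24638, 0.211×(-1.55590)=-0.32829, 0.148×(-1.91054)=-0.28276.
Sum = -1.76618, so H' = 1.766.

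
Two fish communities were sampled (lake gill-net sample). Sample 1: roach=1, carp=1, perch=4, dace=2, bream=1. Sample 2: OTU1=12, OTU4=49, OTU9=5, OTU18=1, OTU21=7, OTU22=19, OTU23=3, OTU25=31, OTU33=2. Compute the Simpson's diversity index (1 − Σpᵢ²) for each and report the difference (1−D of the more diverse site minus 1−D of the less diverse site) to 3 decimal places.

Sample 1: N=9, proportions 0.11111, 0.11111, 0.44444, 0.22222, 0.11111, giving 1−D = 0.71605 (working shown to 5 dp, full precision carried).
Sample 2: N=129, proportions 0.09302, 0.37984, 0.03876, 0.00775, 0.05426, 0.14729, 0.02326, 0.24031, 0.0155, giving 1−D = 0.76233.
Difference = |0.71605 − 0.76233| = 0.04628, i.e. 0.046 to 3 decimal places.

0.046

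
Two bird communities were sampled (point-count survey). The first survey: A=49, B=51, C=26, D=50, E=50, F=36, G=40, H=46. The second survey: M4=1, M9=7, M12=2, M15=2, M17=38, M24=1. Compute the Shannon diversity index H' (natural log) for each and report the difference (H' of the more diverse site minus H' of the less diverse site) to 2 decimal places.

1.16

The first survey: N=348, proportions 0.1408, 0.1466, 0.0747, 0.1437, 0.1437, 0.1034, 0.1149, 0.1322, giving H' = 2.0596 (working shown to 4 dp, full precision carried).
The second survey: N=51, proportions 0.0196, 0.1373, 0.0392, 0.0392, 0.7451, 0.0196, giving H' = 0.9000.
Difference = |2.0596 − 0.9000| = 1.1596, i.e. 1.16 to 2 decimal places.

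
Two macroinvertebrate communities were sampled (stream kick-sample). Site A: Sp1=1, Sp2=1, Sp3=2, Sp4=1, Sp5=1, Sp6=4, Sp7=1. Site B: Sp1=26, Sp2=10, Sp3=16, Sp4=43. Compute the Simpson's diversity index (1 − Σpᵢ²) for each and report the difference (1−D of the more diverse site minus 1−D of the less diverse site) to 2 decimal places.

Site A: N=11, proportions 0.0909, 0.0909, 0.1818, 0.0909, 0.0909, 0.3636, 0.0909, giving 1−D = 0.7934 (working shown to 4 dp, full precision carried).
Site B: N=95, proportions 0.2737, 0.1053, 0.1684, 0.4526, giving 1−D = 0.6808.
Difference = |0.7934 − 0.6808| = 0.1126, i.e. 0.11 to 2 decimal places.

0.11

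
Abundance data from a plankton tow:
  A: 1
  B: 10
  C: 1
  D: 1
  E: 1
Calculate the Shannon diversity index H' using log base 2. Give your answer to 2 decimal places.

Total N = 1+10+1+1+1 = 14, so the proportions are 0.0714, 0.7143, 0.0714, 0.0714, 0.0714 (working shown to 4 dp, full precision carried).
Each pᵢ log₂ pᵢ term: 0.0714×(-3.8074)=-0.2720, 0.7143×(-0.4854)=-0.3467, 0.0714×(-3.8074)=-0.2720, 0.0714×(-3.8074)=-0.2720, 0.0714×(-3.8074)=-0.2720.
Sum = -1.4345, so H' = 1.43.

1.43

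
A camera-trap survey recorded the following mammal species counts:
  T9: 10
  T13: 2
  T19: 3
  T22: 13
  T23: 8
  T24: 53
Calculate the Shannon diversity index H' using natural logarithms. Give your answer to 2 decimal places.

1.25

Total N = 10+2+3+13+8+53 = 89, so the proportions are 0.1124, 0.0225, 0.0337, 0.1461, 0.0899, 0.5955 (working shown to 4 dp, full precision carried).
Each pᵢ ln pᵢ term: 0.1124×(-2.1861)=-0.2456, 0.0225×(-3.7955)=-0.0853, 0.0337×(-3.3900)=-0.1143, 0.1461×(-1.9237)=-0.2810, 0.0899×(-2.4092)=-0.2166, 0.5955×(-0.5183)=-0.3087.
Sum = -1.2514, so H' = 1.25.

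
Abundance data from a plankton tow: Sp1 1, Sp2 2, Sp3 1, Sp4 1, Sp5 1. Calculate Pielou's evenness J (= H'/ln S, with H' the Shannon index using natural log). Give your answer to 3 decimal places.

0.970

Total N = 1+2+1+1+1 = 6, so the proportions are 0.16667, 0.33333, 0.16667, 0.16667, 0.16667 (working shown to 5 dp, full precision carried).
H' = −Σ pᵢ ln pᵢ = −((-0.29863) + (-0.36620) + (-0.29863) + (-0.29863) + (-0.29863)) = 1.56071.
With S = 5 species, ln S = 1.60944, so J = 1.56071/1.60944 = 0.96972, i.e. 0.970 to 3 decimal places.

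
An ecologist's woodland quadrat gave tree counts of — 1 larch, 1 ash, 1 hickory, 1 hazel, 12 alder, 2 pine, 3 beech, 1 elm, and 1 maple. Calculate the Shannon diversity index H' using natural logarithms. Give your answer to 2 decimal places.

Total N = 1+1+1+1+12+2+3+1+1 = 23, so the proportions are 0.0435, 0.0435, 0.0435, 0.0435, 0.5217, 0.087, 0.1304, 0.0435, 0.0435 (working shown to 4 dp, full precision carried).
Each pᵢ ln pᵢ term: 0.0435×(-3.1355)=-0.1363, 0.0435×(-3.1355)=-0.1363, 0.0435×(-3.1355)=-0.1363, 0.0435×(-3.1355)=-0.1363, 0.5217×(-0.6506)=-0.3394, 0.087×(-2.4423)=-0.2124, 0.1304×(-2.0369)=-0.2657, 0.0435×(-3.1355)=-0.1363, 0.0435×(-3.1355)=-0.1363.
Sum = -1.6355, so H' = 1.64.

1.64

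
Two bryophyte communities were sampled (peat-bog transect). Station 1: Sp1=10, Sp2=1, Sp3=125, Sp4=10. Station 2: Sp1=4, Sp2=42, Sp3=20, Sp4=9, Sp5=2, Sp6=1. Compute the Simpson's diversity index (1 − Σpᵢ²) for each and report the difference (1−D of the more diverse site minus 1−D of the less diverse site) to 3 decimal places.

Station 1: N=146, proportions 0.068493, 0.006849, 0.856164, 0.068493, giving 1−D = 0.257553 (working shown to 6 dp, full precision carried).
Station 2: N=78, proportions 0.051282, 0.538462, 0.25641, 0.115385, 0.025641, 0.012821, giving 1−D = 0.627548.
Difference = |0.257553 − 0.627548| = 0.369995, i.e. 0.370 to 3 decimal places.

0.370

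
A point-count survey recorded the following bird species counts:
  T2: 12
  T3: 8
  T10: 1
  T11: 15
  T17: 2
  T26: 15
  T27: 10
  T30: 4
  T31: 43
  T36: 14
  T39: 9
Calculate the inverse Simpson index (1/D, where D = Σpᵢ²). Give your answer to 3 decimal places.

Total N = 12+8+1+15+2+15+10+4+43+14+9 = 133, so the proportions are 0.0902256, 0.0601504, 0.0075188, 0.112782, 0.0150376, 0.112782, 0.075188, 0.0300752, 0.3233083, 0.1052632, 0.0676692 (working shown to 7 dp, full precision carried).
D = 0.0902256² + 0.0601504² + 0.0075188² + 0.112782² + 0.0150376² + 0.112782² + 0.075188² + 0.0300752² + 0.3233083² + 0.1052632² + 0.0676692² = 0.0081407 + 0.0036181 + 0.0000565 + 0.0127198 + 0.0002261 + 0.0127198 + 0.0056532 + 0.0009045 + 0.1045282 + 0.0110803 + 0.0045791 = 0.1642264.
So 1/D = 6.08916, i.e. 6.089 to 3 decimal places.

6.089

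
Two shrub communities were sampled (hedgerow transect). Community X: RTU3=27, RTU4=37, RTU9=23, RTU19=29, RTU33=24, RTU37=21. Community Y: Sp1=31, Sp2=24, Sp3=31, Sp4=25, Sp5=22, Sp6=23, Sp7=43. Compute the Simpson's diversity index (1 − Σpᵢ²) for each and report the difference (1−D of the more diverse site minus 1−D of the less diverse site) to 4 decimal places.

0.0219

Community X: N=161, proportions 0.167702, 0.229814, 0.142857, 0.180124, 0.149068, 0.130435, giving 1−D = 0.826974 (working shown to 6 dp, full precision carried).
Community Y: N=199, proportions 0.155779, 0.120603, 0.155779, 0.125628, 0.110553, 0.115578, 0.21608, giving 1−D = 0.848867.
Difference = |0.826974 − 0.848867| = 0.021893, i.e. 0.0219 to 4 decimal places.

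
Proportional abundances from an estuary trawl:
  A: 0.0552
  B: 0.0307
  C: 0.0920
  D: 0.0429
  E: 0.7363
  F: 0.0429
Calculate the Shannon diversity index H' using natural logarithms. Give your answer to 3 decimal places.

Each pᵢ ln pᵢ term (working shown to 5 dp, full precision carried): 0.0552×(-2.89679)=-0.15990, 0.0307×(-3.48349)=-0.10694, 0.092×(-2.38597)=-0.21951, 0.0429×(-3.14888)=-0.13509, 0.7363×(-0.30612)=-0.22539, 0.0429×(-3.14888)=-0.13509.
Sum = -0.98192, so H' = 0.982.

0.982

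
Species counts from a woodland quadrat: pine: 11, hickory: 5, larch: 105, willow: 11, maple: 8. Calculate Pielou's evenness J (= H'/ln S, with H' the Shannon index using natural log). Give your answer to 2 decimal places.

0.56

Total N = 11+5+105+11+8 = 140, so the proportions are 0.0786, 0.0357, 0.75, 0.0786, 0.0571 (working shown to 4 dp, full precision carried).
H' = −Σ pᵢ ln pᵢ = −((-0.1999) + (-0.1190) + (-0.2158) + (-0.1999) + (-0.1636)) = 0.8981.
With S = 5 species, ln S = 1.6094, so J = 0.8981/1.6094 = 0.5580, i.e. 0.56 to 2 decimal places.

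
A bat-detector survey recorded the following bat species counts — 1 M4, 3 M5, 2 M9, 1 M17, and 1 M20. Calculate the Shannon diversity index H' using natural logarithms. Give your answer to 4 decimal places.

Total N = 1+3+2+1+1 = 8, so the proportions are 0.125, 0.375, 0.25, 0.125, 0.125 (working shown to 6 dp, full precision carried).
Each pᵢ ln pᵢ term: 0.125×(-2.079442)=-0.259930, 0.375×(-0.980829)=-0.367811, 0.25×(-1.386294)=-0.346574, 0.125×(-2.079442)=-0.259930, 0.125×(-2.079442)=-0.259930.
Sum = -1.494175, so H' = 1.4942.

1.4942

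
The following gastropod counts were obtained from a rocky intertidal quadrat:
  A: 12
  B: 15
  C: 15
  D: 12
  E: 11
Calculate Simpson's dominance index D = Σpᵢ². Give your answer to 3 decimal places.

0.203

Total N = 12+15+15+12+11 = 65, so the proportions are 0.18462, 0.23077, 0.23077, 0.18462, 0.16923 (working shown to 5 dp, full precision carried).
D = 0.18462² + 0.23077² + 0.23077² + 0.18462² + 0.16923² = 0.03408 + 0.05325 + 0.05325 + 0.03408 + 0.02864 = 0.20331.
To 3 decimal places, D = 0.203.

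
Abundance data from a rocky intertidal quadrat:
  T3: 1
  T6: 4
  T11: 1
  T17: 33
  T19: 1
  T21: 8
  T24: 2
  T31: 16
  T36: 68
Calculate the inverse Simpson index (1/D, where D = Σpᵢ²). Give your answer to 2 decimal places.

2.96

Total N = 1+4+1+33+1+8+2+16+68 = 134, so the proportions are 0.007463, 0.029851, 0.007463, 0.246269, 0.007463, 0.059701, 0.014925, 0.119403, 0.507463 (working shown to 6 dp, full precision carried).
D = 0.007463² + 0.029851² + 0.007463² + 0.246269² + 0.007463² + 0.059701² + 0.014925² + 0.119403² + 0.507463² = 0.000056 + 0.000891 + 0.000056 + 0.060648 + 0.000056 + 0.003564 + 0.000223 + 0.014257 + 0.257518 = 0.337269.
So 1/D = 2.96499, i.e. 2.96 to 2 decimal places.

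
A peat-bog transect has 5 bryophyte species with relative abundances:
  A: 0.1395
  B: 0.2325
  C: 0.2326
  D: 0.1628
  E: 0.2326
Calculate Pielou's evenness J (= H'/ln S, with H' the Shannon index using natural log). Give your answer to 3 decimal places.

0.987

H' = −Σ pᵢ ln pᵢ = −((-0.27477) + (-0.33919) + (-0.33923) + (-0.29552) + (-0.33923)) = 1.58794 (working shown to 5 dp, full precision carried).
With S = 5 species, ln S = 1.60944, so J = 1.58794/1.60944 = 0.98664, i.e. 0.987 to 3 decimal places.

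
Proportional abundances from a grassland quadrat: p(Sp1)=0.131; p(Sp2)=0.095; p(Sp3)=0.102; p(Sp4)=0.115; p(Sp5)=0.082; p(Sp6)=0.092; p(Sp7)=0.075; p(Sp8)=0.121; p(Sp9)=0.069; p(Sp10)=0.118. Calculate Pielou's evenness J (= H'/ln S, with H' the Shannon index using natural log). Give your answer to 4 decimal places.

0.9913

H' = −Σ pᵢ ln pᵢ = −((-0.266265) + (-0.223618) + (-0.232844) + (-0.248725) + (-0.205085) + (-0.219509) + (-0.194270) + (-0.255548) + (-0.184482) + (-0.252174)) = 2.282520 (working shown to 6 dp, full precision carried).
With S = 10 species, ln S = 2.302585, so J = 2.282520/2.302585 = 0.991286, i.e. 0.9913 to 4 decimal places.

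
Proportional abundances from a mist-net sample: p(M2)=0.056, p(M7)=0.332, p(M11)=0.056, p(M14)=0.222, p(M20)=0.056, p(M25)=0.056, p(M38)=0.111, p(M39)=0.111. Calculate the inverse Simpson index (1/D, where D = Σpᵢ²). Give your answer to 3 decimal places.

D = 0.056² + 0.332² + 0.056² + 0.222² + 0.056² + 0.056² + 0.111² + 0.111² = 0.0031360 + 0.1102240 + 0.0031360 + 0.0492840 + 0.0031360 + 0.0031360 + 0.0123210 + 0.0123210 = 0.1966940 (working shown to 7 dp, full precision carried).
So 1/D = 5.08404, i.e. 5.084 to 3 decimal places.

5.084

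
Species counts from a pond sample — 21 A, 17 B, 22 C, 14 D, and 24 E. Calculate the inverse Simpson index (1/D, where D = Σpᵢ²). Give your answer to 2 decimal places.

Total N = 21+17+22+14+24 = 98, so the proportions are 0.214286, 0.173469, 0.22449, 0.142857, 0.244898 (working shown to 6 dp, full precision carried).
D = 0.214286² + 0.173469² + 0.22449² + 0.142857² + 0.244898² = 0.045918 + 0.030092 + 0.050396 + 0.020408 + 0.059975 = 0.206789.
So 1/D = 4.8359, i.e. 4.84 to 2 decimal places.

4.84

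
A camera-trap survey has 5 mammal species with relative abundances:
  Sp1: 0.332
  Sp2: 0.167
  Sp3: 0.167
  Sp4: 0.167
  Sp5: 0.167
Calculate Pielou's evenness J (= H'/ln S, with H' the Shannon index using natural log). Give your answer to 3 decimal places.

H' = −Σ pᵢ ln pᵢ = −((-0.36607) + (-0.29889) + (-0.29889) + (-0.29889) + (-0.29889)) = 1.56163 (working shown to 5 dp, full precision carried).
With S = 5 species, ln S = 1.60944, so J = 1.56163/1.60944 = 0.97030, i.e. 0.970 to 3 decimal places.

0.970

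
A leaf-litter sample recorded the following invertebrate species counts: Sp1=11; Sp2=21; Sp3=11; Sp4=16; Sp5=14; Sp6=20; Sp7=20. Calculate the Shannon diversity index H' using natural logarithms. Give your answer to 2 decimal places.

Total N = 11+21+11+16+14+20+20 = 113, so the proportions are 0.0973, 0.1858, 0.0973, 0.1416, 0.1239, 0.177, 0.177 (working shown to 4 dp, full precision carried).
Each pᵢ ln pᵢ term: 0.0973×(-2.3295)=-0.2268, 0.1858×(-1.6829)=-0.3127, 0.0973×(-2.3295)=-0.2268, 0.1416×(-1.9548)=-0.2768, 0.1239×(-2.0883)=-0.2587, 0.177×(-1.7317)=-0.3065, 0.177×(-1.7317)=-0.3065.
Sum = -1.9148, so H' = 1.91.

1.91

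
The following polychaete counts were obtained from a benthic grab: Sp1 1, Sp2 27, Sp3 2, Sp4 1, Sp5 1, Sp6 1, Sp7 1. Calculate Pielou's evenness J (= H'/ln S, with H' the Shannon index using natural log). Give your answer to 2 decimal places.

Total N = 1+27+2+1+1+1+1 = 34, so the proportions are 0.0294, 0.7941, 0.0588, 0.0294, 0.0294, 0.0294, 0.0294 (working shown to 4 dp, full precision carried).
H' = −Σ pᵢ ln pᵢ = −((-0.1037) + (-0.1831) + (-0.1667) + (-0.1037) + (-0.1037) + (-0.1037) + (-0.1037)) = 0.8683.
With S = 7 species, ln S = 1.9459, so J = 0.8683/1.9459 = 0.4462, i.e. 0.45 to 2 decimal places.

0.45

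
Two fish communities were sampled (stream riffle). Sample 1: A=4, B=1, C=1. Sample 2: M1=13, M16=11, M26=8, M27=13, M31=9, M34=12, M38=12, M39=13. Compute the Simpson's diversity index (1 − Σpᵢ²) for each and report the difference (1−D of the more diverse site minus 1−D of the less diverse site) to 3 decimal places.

0.372

Sample 1: N=6, proportions 0.66667, 0.16667, 0.16667, giving 1−D = 0.50000 (working shown to 5 dp, full precision carried).
Sample 2: N=91, proportions 0.14286, 0.12088, 0.08791, 0.14286, 0.0989, 0.13187, 0.13187, 0.14286, giving 1−D = 0.87188.
Difference = |0.50000 − 0.87188| = 0.37188, i.e. 0.372 to 3 decimal places.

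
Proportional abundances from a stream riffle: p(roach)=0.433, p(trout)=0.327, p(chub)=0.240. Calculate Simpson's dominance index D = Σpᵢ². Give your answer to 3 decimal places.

0.352

D = 0.433² + 0.327² + 0.24² = 0.18749 + 0.10693 + 0.05760 = 0.35202 (working shown to 5 dp, full precision carried).
To 3 decimal places, D = 0.352.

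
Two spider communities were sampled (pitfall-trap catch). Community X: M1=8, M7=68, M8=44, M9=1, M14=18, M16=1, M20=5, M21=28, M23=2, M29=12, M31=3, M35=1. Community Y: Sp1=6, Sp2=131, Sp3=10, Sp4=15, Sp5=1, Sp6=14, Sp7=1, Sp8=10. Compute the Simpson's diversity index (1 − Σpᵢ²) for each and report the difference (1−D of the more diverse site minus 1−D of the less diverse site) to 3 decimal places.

0.287

Community X: N=191, proportions 0.04188, 0.35602, 0.23037, 0.00524, 0.09424, 0.00524, 0.02618, 0.1466, 0.01047, 0.06283, 0.01571, 0.00524, giving 1−D = 0.78298 (working shown to 5 dp, full precision carried).
Community Y: N=188, proportions 0.03191, 0.69681, 0.05319, 0.07979, 0.00532, 0.07447, 0.00532, 0.05319, giving 1−D = 0.49581.
Difference = |0.78298 − 0.49581| = 0.28717, i.e. 0.287 to 3 decimal places.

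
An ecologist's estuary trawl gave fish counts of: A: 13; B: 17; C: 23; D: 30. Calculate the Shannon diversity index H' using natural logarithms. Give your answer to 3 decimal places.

1.339

Total N = 13+17+23+30 = 83, so the proportions are 0.15663, 0.20482, 0.27711, 0.36145 (working shown to 5 dp, full precision carried).
Each pᵢ ln pᵢ term: 0.15663×(-1.85389)=-0.29037, 0.20482×(-1.58563)=-0.32477, 0.27711×(-1.28335)=-0.35563, 0.36145×(-1.01764)=-0.36782.
Sum = -1.33858, so H' = 1.339.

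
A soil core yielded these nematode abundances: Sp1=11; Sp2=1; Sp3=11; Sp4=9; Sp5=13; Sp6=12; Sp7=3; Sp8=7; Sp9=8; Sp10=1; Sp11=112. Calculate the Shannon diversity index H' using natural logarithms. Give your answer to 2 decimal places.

Total N = 11+1+11+9+13+12+3+7+8+1+112 = 188, so the proportions are 0.0585, 0.0053, 0.0585, 0.0479, 0.0691, 0.0638, 0.016, 0.0372, 0.0426, 0.0053, 0.5957 (working shown to 4 dp, full precision carried).
Each pᵢ ln pᵢ term: 0.0585×(-2.8385)=-0.1661, 0.0053×(-5.2364)=-0.0279, 0.0585×(-2.8385)=-0.1661, 0.0479×(-3.0392)=-0.1455, 0.0691×(-2.6715)=-0.1847, 0.0638×(-2.7515)=-0.1756, 0.016×(-4.1378)=-0.0660, 0.0372×(-3.2905)=-0.1225, 0.0426×(-3.1570)=-0.1343, 0.0053×(-5.2364)=-0.0279, 0.5957×(-0.5179)=-0.3086.
Sum = -1.5252, so H' = 1.53.

1.53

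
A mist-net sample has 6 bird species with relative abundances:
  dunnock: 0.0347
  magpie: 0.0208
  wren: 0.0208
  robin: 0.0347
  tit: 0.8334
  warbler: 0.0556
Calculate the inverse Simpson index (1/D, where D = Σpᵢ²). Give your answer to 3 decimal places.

1.427

D = 0.0347² + 0.0208² + 0.0208² + 0.0347² + 0.8334² + 0.0556² = 0.001204 + 0.000433 + 0.000433 + 0.001204 + 0.694556 + 0.003091 = 0.700920 (working shown to 6 dp, full precision carried).
So 1/D = 1.42670, i.e. 1.427 to 3 decimal places.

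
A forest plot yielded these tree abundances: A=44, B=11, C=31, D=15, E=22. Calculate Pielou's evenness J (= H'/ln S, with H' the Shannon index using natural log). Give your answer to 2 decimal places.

0.93

Total N = 44+11+31+15+22 = 123, so the proportions are 0.3577, 0.0894, 0.252, 0.122, 0.1789 (working shown to 4 dp, full precision carried).
H' = −Σ pᵢ ln pᵢ = −((-0.3677) + (-0.2159) + (-0.3474) + (-0.2566) + (-0.3078)) = 1.4954.
With S = 5 species, ln S = 1.6094, so J = 1.4954/1.6094 = 0.9292, i.e. 0.93 to 2 decimal places.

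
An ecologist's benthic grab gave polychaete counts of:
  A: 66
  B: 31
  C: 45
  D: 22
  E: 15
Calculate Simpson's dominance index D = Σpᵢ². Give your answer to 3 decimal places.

Total N = 66+31+45+22+15 = 179, so the proportions are 0.36872, 0.17318, 0.2514, 0.12291, 0.0838 (working shown to 5 dp, full precision carried).
D = 0.36872² + 0.17318² + 0.2514² + 0.12291² + 0.0838² = 0.13595 + 0.02999 + 0.06320 + 0.01511 + 0.00702 = 0.25127.
To 3 decimal places, D = 0.251.

0.251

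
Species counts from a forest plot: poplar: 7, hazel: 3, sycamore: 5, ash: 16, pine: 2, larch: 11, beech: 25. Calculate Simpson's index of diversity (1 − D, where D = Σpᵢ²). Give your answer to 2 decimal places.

Total N = 7+3+5+16+2+11+25 = 69, so the proportions are 0.1014, 0.0435, 0.0725, 0.2319, 0.029, 0.1594, 0.3623 (working shown to 4 dp, full precision carried).
D = 0.1014² + 0.0435² + 0.0725² + 0.2319² + 0.029² + 0.1594² + 0.3623² = 0.0103 + 0.0019 + 0.0053 + 0.0538 + 0.0008 + 0.0254 + 0.1313 = 0.2287.
So 1 − D = 0.7713, i.e. 0.77 to 2 decimal places.

0.77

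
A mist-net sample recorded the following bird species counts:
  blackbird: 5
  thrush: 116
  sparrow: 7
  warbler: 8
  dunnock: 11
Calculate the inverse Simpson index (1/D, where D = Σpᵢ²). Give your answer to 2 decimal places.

Total N = 5+116+7+8+11 = 147, so the proportions are 0.03401, 0.78912, 0.04762, 0.05442, 0.07483 (working shown to 5 dp, full precision carried).
D = 0.03401² + 0.78912² + 0.04762² + 0.05442² + 0.07483² = 0.00116 + 0.62270 + 0.00227 + 0.00296 + 0.00560 = 0.63469.
So 1/D = 1.5756, i.e. 1.58 to 2 decimal places.

1.58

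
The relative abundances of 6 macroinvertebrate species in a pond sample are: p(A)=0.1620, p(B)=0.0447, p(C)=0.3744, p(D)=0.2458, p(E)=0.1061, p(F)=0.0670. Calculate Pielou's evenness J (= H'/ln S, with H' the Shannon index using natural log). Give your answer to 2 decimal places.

0.87

H' = −Σ pᵢ ln pᵢ = −((-0.2949) + (-0.1389) + (-0.3678) + (-0.3449) + (-0.2380) + (-0.1811)) = 1.5656 (working shown to 4 dp, full precision carried).
With S = 6 species, ln S = 1.7918, so J = 1.5656/1.7918 = 0.8738, i.e. 0.87 to 2 decimal places.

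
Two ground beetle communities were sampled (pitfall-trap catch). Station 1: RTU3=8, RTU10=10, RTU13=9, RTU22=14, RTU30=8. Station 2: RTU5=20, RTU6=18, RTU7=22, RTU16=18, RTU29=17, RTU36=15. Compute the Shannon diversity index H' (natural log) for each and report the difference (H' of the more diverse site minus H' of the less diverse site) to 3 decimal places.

0.199

Station 1: N=49, proportions 0.1632653, 0.2040816, 0.1836735, 0.2857143, 0.1632653, giving H' = 1.5853154 (working shown to 7 dp, full precision carried).
Station 2: N=110, proportions 0.1818182, 0.1636364, 0.2, 0.1636364, 0.1545455, 0.1363636, giving H' = 1.7845136.
Difference = |1.5853154 − 1.7845136| = 0.1991982, i.e. 0.199 to 3 decimal places.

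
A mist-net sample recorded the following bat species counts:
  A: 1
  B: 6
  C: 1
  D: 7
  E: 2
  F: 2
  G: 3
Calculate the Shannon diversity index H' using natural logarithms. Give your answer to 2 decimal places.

Total N = 1+6+1+7+2+2+3 = 22, so the proportions are 0.0455, 0.2727, 0.0455, 0.3182, 0.0909, 0.0909, 0.1364 (working shown to 4 dp, full precision carried).
Each pᵢ ln pᵢ term: 0.0455×(-3.0910)=-0.1405, 0.2727×(-1.2993)=-0.3543, 0.0455×(-3.0910)=-0.1405, 0.3182×(-1.1451)=-0.3644, 0.0909×(-2.3979)=-0.2180, 0.0909×(-2.3979)=-0.2180, 0.1364×(-1.9924)=-0.2717.
Sum = -1.7074, so H' = 1.71.

1.71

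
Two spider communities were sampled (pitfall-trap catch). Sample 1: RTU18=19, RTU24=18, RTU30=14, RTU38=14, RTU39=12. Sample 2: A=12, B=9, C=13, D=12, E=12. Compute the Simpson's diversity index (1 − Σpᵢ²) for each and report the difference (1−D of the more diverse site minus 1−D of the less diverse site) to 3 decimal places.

Sample 1: N=77, proportions 0.246753, 0.233766, 0.181818, 0.181818, 0.155844, giving 1−D = 0.794063 (working shown to 6 dp, full precision carried).
Sample 2: N=58, proportions 0.206897, 0.155172, 0.224138, 0.206897, 0.206897, giving 1−D = 0.797265.
Difference = |0.794063 − 0.797265| = 0.003202, i.e. 0.003 to 3 decimal places.

0.003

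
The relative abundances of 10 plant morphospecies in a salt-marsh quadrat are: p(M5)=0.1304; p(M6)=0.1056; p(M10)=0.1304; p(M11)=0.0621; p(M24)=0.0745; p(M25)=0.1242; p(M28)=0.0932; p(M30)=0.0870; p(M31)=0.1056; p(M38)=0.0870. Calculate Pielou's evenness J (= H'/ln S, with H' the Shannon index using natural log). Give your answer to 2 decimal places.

0.99

H' = −Σ pᵢ ln pᵢ = −((-0.2656) + (-0.2374) + (-0.2656) + (-0.1726) + (-0.1935) + (-0.2591) + (-0.2212) + (-0.2124) + (-0.2374) + (-0.2124)) = 2.2772 (working shown to 4 dp, full precision carried).
With S = 10 species, ln S = 2.3026, so J = 2.2772/2.3026 = 0.9890, i.e. 0.99 to 2 decimal places.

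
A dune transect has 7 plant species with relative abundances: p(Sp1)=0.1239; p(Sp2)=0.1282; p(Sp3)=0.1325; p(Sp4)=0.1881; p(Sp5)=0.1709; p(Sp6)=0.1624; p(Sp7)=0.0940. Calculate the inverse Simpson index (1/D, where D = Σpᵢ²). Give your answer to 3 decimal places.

6.705

D = 0.1239² + 0.1282² + 0.1325² + 0.1881² + 0.1709² + 0.1624² + 0.094² = 0.0153512 + 0.0164352 + 0.0175563 + 0.0353816 + 0.0292068 + 0.0263738 + 0.0088360 = 0.1491409 (working shown to 7 dp, full precision carried).
So 1/D = 6.70507, i.e. 6.705 to 3 decimal places.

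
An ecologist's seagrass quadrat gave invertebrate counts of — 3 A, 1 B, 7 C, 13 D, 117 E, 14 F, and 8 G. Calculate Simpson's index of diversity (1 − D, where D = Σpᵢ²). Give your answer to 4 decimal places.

Total N = 3+1+7+13+117+14+8 = 163, so the proportions are 0.018405, 0.006135, 0.042945, 0.079755, 0.717791, 0.08589, 0.04908 (working shown to 6 dp, full precision carried).
D = 0.018405² + 0.006135² + 0.042945² + 0.079755² + 0.717791² + 0.08589² + 0.04908² = 0.000339 + 0.000038 + 0.001844 + 0.006361 + 0.515225 + 0.007377 + 0.002409 = 0.533592.
So 1 − D = 0.466408, i.e. 0.4664 to 4 decimal places.

0.4664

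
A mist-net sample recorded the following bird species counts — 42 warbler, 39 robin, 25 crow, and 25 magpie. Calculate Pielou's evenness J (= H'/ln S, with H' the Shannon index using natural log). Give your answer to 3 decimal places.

Total N = 42+39+25+25 = 131, so the proportions are 0.32061, 0.29771, 0.19084, 0.19084 (working shown to 5 dp, full precision carried).
H' = −Σ pᵢ ln pᵢ = −((-0.36470) + (-0.36072) + (-0.31609) + (-0.31609)) = 1.35760.
With S = 4 species, ln S = 1.38629, so J = 1.35760/1.38629 = 0.97930, i.e. 0.979 to 3 decimal places.

0.979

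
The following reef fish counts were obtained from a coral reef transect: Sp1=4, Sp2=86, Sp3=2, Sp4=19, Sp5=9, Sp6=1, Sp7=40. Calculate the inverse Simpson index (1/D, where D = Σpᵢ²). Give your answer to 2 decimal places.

2.74

Total N = 4+86+2+19+9+1+40 = 161, so the proportions are 0.02484, 0.53416, 0.01242, 0.11801, 0.0559, 0.00621, 0.24845 (working shown to 5 dp, full precision carried).
D = 0.02484² + 0.53416² + 0.01242² + 0.11801² + 0.0559² + 0.00621² + 0.24845² = 0.00062 + 0.28533 + 0.00015 + 0.01393 + 0.00312 + 0.00004 + 0.06173 = 0.36492.
So 1/D = 2.7404, i.e. 2.74 to 2 decimal places.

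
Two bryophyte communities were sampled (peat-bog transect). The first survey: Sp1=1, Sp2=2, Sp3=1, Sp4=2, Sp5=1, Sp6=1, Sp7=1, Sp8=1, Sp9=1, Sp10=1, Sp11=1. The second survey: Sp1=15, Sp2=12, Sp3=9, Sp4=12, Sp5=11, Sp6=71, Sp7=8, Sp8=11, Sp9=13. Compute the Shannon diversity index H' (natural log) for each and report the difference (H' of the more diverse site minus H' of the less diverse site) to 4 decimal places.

0.5074

The first survey: N=13, proportions 0.076923, 0.153846, 0.076923, 0.153846, 0.076923, 0.076923, 0.076923, 0.076923, 0.076923, 0.076923, 0.076923, giving H' = 2.351673 (working shown to 6 dp, full precision carried).
The second survey: N=162, proportions 0.092593, 0.074074, 0.055556, 0.074074, 0.067901, 0.438272, 0.049383, 0.067901, 0.080247, giving H' = 1.844279.
Difference = |2.351673 − 1.844279| = 0.507394, i.e. 0.5074 to 4 decimal places.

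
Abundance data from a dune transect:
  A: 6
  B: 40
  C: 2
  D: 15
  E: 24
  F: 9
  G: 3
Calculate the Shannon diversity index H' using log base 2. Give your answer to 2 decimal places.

Total N = 6+40+2+15+24+9+3 = 99, so the proportions are 0.0606, 0.404, 0.0202, 0.1515, 0.2424, 0.0909, 0.0303 (working shown to 4 dp, full precision carried).
Each pᵢ log₂ pᵢ term: 0.0606×(-4.0444)=-0.2451, 0.404×(-1.3074)=-0.5283, 0.0202×(-5.6294)=-0.1137, 0.1515×(-2.7225)=-0.4125, 0.2424×(-2.0444)=-0.4956, 0.0909×(-3.4594)=-0.3145, 0.0303×(-5.0444)=-0.1529.
Sum = -2.2626, so H' = 2.26.

2.26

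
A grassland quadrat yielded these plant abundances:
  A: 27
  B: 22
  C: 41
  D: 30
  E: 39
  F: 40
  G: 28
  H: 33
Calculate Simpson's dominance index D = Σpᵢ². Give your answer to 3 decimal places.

0.130

Total N = 27+22+41+30+39+40+28+33 = 260, so the proportions are 0.10385, 0.08462, 0.15769, 0.11538, 0.15, 0.15385, 0.10769, 0.12692 (working shown to 5 dp, full precision carried).
D = 0.10385² + 0.08462² + 0.15769² + 0.11538² + 0.15² + 0.15385² + 0.10769² + 0.12692² = 0.01078 + 0.00716 + 0.02487 + 0.01331 + 0.02250 + 0.02367 + 0.01160 + 0.01611 = 0.13000.
To 3 decimal places, D = 0.130.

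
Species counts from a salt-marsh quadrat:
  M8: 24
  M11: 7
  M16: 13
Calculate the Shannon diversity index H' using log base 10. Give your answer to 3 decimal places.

Total N = 24+7+13 = 44, so the proportions are 0.54545, 0.15909, 0.29545 (working shown to 5 dp, full precision carried).
Each pᵢ log₁₀ pᵢ term: 0.54545×(-0.26324)=-0.14359, 0.15909×(-0.79835)=-0.12701, 0.29545×(-0.52951)=-0.15645.
Sum = -0.42704, so H' = 0.427.

0.427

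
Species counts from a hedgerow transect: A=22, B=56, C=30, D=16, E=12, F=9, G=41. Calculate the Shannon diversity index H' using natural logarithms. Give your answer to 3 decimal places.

Total N = 22+56+30+16+12+9+41 = 186, so the proportions are 0.11828, 0.30108, 0.16129, 0.08602, 0.06452, 0.04839, 0.22043 (working shown to 5 dp, full precision carried).
Each pᵢ ln pᵢ term: 0.11828×(-2.13470)=-0.25249, 0.30108×(-1.20039)=-0.36141, 0.16129×(-1.82455)=-0.29428, 0.08602×(-2.45316)=-0.21102, 0.06452×(-2.74084)=-0.17683, 0.04839×(-3.02852)=-0.14654, 0.22043×(-1.51217)=-0.33333.
Sum = -1.77591, so H' = 1.776.

1.776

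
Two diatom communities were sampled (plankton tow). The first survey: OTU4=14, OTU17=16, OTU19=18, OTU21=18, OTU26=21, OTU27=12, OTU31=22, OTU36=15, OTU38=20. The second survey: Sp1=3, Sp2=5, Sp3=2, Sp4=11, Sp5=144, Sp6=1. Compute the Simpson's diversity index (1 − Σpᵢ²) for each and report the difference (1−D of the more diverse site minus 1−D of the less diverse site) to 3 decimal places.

0.644

The first survey: N=156, proportions 0.08974, 0.10256, 0.11538, 0.11538, 0.13462, 0.07692, 0.14103, 0.09615, 0.12821, giving 1−D = 0.88519 (working shown to 5 dp, full precision carried).
The second survey: N=166, proportions 0.01807, 0.03012, 0.01205, 0.06627, 0.86747, 0.00602, giving 1−D = 0.24169.
Difference = |0.88519 − 0.24169| = 0.64350, i.e. 0.644 to 3 decimal places.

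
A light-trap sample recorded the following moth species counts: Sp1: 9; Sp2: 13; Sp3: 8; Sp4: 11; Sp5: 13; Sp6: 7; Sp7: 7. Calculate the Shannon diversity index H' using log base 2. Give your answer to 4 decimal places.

Total N = 9+13+8+11+13+7+7 = 68, so the proportions are 0.132353, 0.191176, 0.117647, 0.161765, 0.191176, 0.102941, 0.102941 (working shown to 6 dp, full precision carried).
Each pᵢ log₂ pᵢ term: 0.132353×(-2.917538)=-0.386145, 0.191176×(-2.387023)=-0.456343, 0.117647×(-3.087463)=-0.363231, 0.161765×(-2.628031)=-0.425123, 0.191176×(-2.387023)=-0.456343, 0.102941×(-3.280108)=-0.337658, 0.102941×(-3.280108)=-0.337658.
Sum = -2.762500, so H' = 2.7625.

2.7625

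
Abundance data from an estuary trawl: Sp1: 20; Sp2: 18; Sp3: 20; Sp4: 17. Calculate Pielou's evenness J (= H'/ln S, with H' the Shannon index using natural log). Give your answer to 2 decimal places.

Total N = 20+18+20+17 = 75, so the proportions are 0.2667, 0.24, 0.2667, 0.2267 (working shown to 4 dp, full precision carried).
H' = −Σ pᵢ ln pᵢ = −((-0.3525) + (-0.3425) + (-0.3525) + (-0.3364)) = 1.3839.
With S = 4 species, ln S = 1.3863, so J = 1.3839/1.3863 = 0.9983, i.e. 1.00 to 2 decimal places.

1.00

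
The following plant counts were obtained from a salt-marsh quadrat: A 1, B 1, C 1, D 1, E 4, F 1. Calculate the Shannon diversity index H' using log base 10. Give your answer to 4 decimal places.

0.6867

Total N = 1+1+1+1+4+1 = 9, so the proportions are 0.111111, 0.111111, 0.111111, 0.111111, 0.444444, 0.111111 (working shown to 6 dp, full precision carried).
Each pᵢ log₁₀ pᵢ term: 0.111111×(-0.954243)=-0.106027, 0.111111×(-0.954243)=-0.106027, 0.111111×(-0.954243)=-0.106027, 0.111111×(-0.954243)=-0.106027, 0.444444×(-0.352183)=-0.156526, 0.111111×(-0.954243)=-0.106027.
Sum = -0.686660, so H' = 0.6867.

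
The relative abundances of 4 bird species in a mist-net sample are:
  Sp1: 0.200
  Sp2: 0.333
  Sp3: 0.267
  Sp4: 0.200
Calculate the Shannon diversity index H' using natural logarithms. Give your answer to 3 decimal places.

Each pᵢ ln pᵢ term (working shown to 5 dp, full precision carried): 0.2×(-1.60944)=-0.32189, 0.333×(-1.09961)=-0.36617, 0.267×(-1.32051)=-0.35258, 0.2×(-1.60944)=-0.32189.
Sum = -1.36252, so H' = 1.363.

1.363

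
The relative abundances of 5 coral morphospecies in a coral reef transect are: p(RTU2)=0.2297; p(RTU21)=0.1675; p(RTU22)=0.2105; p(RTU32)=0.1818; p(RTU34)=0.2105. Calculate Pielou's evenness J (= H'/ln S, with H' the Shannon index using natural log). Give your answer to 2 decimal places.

H' = −Σ pᵢ ln pᵢ = −((-0.3379) + (-0.2993) + (-0.3280) + (-0.3099) + (-0.3280)) = 1.6031 (working shown to 4 dp, full precision carried).
With S = 5 species, ln S = 1.6094, so J = 1.6031/1.6094 = 0.9961, i.e. 1.00 to 2 decimal places.

1.00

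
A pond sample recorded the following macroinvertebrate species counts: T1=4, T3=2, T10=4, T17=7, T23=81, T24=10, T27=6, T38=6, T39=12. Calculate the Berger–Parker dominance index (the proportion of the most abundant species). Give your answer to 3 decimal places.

0.614

Total N = 4+2+4+7+81+10+6+6+12 = 132, so the proportions are 0.0303, 0.01515, 0.0303, 0.05303, 0.61364, 0.07576, 0.04545, 0.04545, 0.09091 (working shown to 5 dp, full precision carried).
The largest proportion is 0.61364, i.e. d = 0.614 to 3 decimal places.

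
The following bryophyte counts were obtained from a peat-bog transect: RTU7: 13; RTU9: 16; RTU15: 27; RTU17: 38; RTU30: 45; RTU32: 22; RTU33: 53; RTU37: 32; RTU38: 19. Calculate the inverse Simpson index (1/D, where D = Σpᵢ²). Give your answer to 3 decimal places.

Total N = 13+16+27+38+45+22+53+32+19 = 265, so the proportions are 0.0490566, 0.0603774, 0.1018868, 0.1433962, 0.1698113, 0.0830189, 0.2, 0.1207547, 0.0716981 (working shown to 7 dp, full precision carried).
D = 0.0490566² + 0.0603774² + 0.1018868² + 0.1433962² + 0.1698113² + 0.0830189² + 0.2² + 0.1207547² + 0.0716981² = 0.0024066 + 0.0036454 + 0.0103809 + 0.0205625 + 0.0288359 + 0.0068921 + 0.0400000 + 0.0145817 + 0.0051406 = 0.1324457.
So 1/D = 7.55026, i.e. 7.550 to 3 decimal places.

7.550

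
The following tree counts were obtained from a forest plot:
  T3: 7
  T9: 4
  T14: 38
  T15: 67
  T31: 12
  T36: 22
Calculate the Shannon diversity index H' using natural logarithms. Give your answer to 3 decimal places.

1.431

Total N = 7+4+38+67+12+22 = 150, so the proportions are 0.04667, 0.02667, 0.25333, 0.44667, 0.08, 0.14667 (working shown to 5 dp, full precision carried).
Each pᵢ ln pᵢ term: 0.04667×(-3.06473)=-0.14302, 0.02667×(-3.62434)=-0.09665, 0.25333×(-1.37305)=-0.34784, 0.44667×(-0.80594)=-0.35999, 0.08×(-2.52573)=-0.20206, 0.14667×(-1.91959)=-0.28154.
Sum = -1.43110, so H' = 1.431.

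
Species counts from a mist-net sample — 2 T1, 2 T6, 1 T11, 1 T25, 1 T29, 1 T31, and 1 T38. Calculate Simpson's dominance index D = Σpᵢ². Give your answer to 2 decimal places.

0.16

Total N = 2+2+1+1+1+1+1 = 9, so the proportions are 0.2222, 0.2222, 0.1111, 0.1111, 0.1111, 0.1111, 0.1111 (working shown to 4 dp, full precision carried).
D = 0.2222² + 0.2222² + 0.1111² + 0.1111² + 0.1111² + 0.1111² + 0.1111² = 0.0494 + 0.0494 + 0.0123 + 0.0123 + 0.0123 + 0.0123 + 0.0123 = 0.1605.
To 2 decimal places, D = 0.16.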